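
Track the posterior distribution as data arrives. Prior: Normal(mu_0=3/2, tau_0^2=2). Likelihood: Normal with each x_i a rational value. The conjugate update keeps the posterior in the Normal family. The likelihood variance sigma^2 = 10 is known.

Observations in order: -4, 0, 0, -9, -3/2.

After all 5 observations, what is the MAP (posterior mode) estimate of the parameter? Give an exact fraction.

-7/10

obs 1: x=-4 → posterior Normal(7/12, 5/3)
obs 2: x=0 → posterior Normal(1/2, 10/7)
obs 3: x=0 → posterior Normal(7/16, 5/4)
obs 4: x=-9 → posterior Normal(-11/18, 10/9)
obs 5: x=-3/2 → posterior Normal(-7/10, 1)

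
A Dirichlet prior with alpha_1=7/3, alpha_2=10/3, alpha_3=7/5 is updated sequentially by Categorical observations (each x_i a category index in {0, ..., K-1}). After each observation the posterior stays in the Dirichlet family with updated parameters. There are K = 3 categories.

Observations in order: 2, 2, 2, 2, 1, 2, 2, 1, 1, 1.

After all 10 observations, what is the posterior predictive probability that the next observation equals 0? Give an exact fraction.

35/256

obs 1: x=2 → posterior Dirichlet(7/3, 10/3, 12/5)
obs 2: x=2 → posterior Dirichlet(7/3, 10/3, 17/5)
obs 3: x=2 → posterior Dirichlet(7/3, 10/3, 22/5)
obs 4: x=2 → posterior Dirichlet(7/3, 10/3, 27/5)
obs 5: x=1 → posterior Dirichlet(7/3, 13/3, 27/5)
obs 6: x=2 → posterior Dirichlet(7/3, 13/3, 32/5)
obs 7: x=2 → posterior Dirichlet(7/3, 13/3, 37/5)
obs 8: x=1 → posterior Dirichlet(7/3, 16/3, 37/5)
obs 9: x=1 → posterior Dirichlet(7/3, 19/3, 37/5)
obs 10: x=1 → posterior Dirichlet(7/3, 22/3, 37/5)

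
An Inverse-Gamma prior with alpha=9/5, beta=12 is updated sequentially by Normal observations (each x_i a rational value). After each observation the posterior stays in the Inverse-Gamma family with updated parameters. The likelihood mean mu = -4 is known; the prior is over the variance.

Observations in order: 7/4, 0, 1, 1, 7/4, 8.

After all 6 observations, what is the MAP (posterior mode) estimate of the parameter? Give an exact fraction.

obs 1: x=7/4 → posterior Inverse-Gamma(23/10, 913/32)
obs 2: x=0 → posterior Inverse-Gamma(14/5, 1169/32)
obs 3: x=1 → posterior Inverse-Gamma(33/10, 1569/32)
obs 4: x=1 → posterior Inverse-Gamma(19/5, 1969/32)
obs 5: x=7/4 → posterior Inverse-Gamma(43/10, 1249/16)
obs 6: x=8 → posterior Inverse-Gamma(24/5, 2401/16)

12005/464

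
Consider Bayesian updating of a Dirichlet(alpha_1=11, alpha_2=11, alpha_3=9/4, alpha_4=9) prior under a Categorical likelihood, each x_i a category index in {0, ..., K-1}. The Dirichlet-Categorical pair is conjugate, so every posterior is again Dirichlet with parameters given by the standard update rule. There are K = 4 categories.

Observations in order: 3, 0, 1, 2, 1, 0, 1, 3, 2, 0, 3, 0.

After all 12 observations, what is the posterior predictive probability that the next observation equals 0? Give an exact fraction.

60/181

obs 1: x=3 → posterior Dirichlet(11, 11, 9/4, 10)
obs 2: x=0 → posterior Dirichlet(12, 11, 9/4, 10)
obs 3: x=1 → posterior Dirichlet(12, 12, 9/4, 10)
obs 4: x=2 → posterior Dirichlet(12, 12, 13/4, 10)
obs 5: x=1 → posterior Dirichlet(12, 13, 13/4, 10)
obs 6: x=0 → posterior Dirichlet(13, 13, 13/4, 10)
obs 7: x=1 → posterior Dirichlet(13, 14, 13/4, 10)
obs 8: x=3 → posterior Dirichlet(13, 14, 13/4, 11)
obs 9: x=2 → posterior Dirichlet(13, 14, 17/4, 11)
obs 10: x=0 → posterior Dirichlet(14, 14, 17/4, 11)
obs 11: x=3 → posterior Dirichlet(14, 14, 17/4, 12)
obs 12: x=0 → posterior Dirichlet(15, 14, 17/4, 12)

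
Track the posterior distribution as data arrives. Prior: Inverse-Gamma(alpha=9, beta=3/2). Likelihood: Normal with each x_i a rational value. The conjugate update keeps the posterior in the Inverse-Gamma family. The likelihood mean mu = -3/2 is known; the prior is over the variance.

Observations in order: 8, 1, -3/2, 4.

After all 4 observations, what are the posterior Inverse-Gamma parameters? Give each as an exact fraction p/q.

alpha=11, beta=519/8

obs 1: x=8 → posterior Inverse-Gamma(19/2, 373/8)
obs 2: x=1 → posterior Inverse-Gamma(10, 199/4)
obs 3: x=-3/2 → posterior Inverse-Gamma(21/2, 199/4)
obs 4: x=4 → posterior Inverse-Gamma(11, 519/8)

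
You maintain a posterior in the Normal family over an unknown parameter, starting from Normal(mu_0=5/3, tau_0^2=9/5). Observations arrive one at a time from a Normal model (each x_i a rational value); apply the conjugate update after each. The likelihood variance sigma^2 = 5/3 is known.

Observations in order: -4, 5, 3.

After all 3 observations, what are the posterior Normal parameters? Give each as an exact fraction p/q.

mu_0=449/318, tau_0^2=45/106

obs 1: x=-4 → posterior Normal(-199/156, 45/52)
obs 2: x=5 → posterior Normal(206/237, 45/79)
obs 3: x=3 → posterior Normal(449/318, 45/106)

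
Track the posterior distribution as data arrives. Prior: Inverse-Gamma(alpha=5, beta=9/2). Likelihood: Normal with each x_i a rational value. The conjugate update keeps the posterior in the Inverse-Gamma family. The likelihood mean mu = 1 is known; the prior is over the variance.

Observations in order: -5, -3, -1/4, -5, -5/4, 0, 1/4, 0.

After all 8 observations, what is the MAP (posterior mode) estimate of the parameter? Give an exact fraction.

1699/320

obs 1: x=-5 → posterior Inverse-Gamma(11/2, 45/2)
obs 2: x=-3 → posterior Inverse-Gamma(6, 61/2)
obs 3: x=-1/4 → posterior Inverse-Gamma(13/2, 1001/32)
obs 4: x=-5 → posterior Inverse-Gamma(7, 1577/32)
obs 5: x=-5/4 → posterior Inverse-Gamma(15/2, 829/16)
obs 6: x=0 → posterior Inverse-Gamma(8, 837/16)
obs 7: x=1/4 → posterior Inverse-Gamma(17/2, 1683/32)
obs 8: x=0 → posterior Inverse-Gamma(9, 1699/32)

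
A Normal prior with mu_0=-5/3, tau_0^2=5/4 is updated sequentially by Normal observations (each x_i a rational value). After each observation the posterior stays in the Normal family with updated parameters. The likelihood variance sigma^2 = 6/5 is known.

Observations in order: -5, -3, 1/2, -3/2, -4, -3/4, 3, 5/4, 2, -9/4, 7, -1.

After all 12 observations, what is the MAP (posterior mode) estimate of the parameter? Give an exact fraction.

-535/1296

obs 1: x=-5 → posterior Normal(-165/49, 30/49)
obs 2: x=-3 → posterior Normal(-120/37, 15/37)
obs 3: x=1/2 → posterior Normal(-455/198, 10/33)
obs 4: x=-3/2 → posterior Normal(-265/124, 15/62)
obs 5: x=-4 → posterior Normal(-365/149, 30/149)
obs 6: x=-3/4 → posterior Normal(-1535/696, 5/29)
obs 7: x=3 → posterior Normal(-1235/796, 30/199)
obs 8: x=5/4 → posterior Normal(-555/448, 15/112)
obs 9: x=2 → posterior Normal(-455/498, 10/83)
obs 10: x=-9/4 → posterior Normal(-1135/1096, 15/137)
obs 11: x=7 → posterior Normal(-435/1196, 30/299)
obs 12: x=-1 → posterior Normal(-535/1296, 5/54)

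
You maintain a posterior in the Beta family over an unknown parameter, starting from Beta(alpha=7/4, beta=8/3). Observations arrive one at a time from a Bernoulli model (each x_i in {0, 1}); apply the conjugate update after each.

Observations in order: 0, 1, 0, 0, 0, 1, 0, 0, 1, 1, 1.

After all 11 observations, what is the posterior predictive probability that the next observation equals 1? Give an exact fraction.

obs 1: x=0 → posterior Beta(7/4, 11/3)
obs 2: x=1 → posterior Beta(11/4, 11/3)
obs 3: x=0 → posterior Beta(11/4, 14/3)
obs 4: x=0 → posterior Beta(11/4, 17/3)
obs 5: x=0 → posterior Beta(11/4, 20/3)
obs 6: x=1 → posterior Beta(15/4, 20/3)
obs 7: x=0 → posterior Beta(15/4, 23/3)
obs 8: x=0 → posterior Beta(15/4, 26/3)
obs 9: x=1 → posterior Beta(19/4, 26/3)
obs 10: x=1 → posterior Beta(23/4, 26/3)
obs 11: x=1 → posterior Beta(27/4, 26/3)

81/185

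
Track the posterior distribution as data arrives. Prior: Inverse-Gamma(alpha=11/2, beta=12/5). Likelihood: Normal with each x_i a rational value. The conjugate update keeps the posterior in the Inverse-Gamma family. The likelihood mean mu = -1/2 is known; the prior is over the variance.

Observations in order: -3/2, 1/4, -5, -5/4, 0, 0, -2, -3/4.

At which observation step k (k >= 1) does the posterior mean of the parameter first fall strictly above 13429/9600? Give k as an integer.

obs 1: x=-3/2 → posterior Inverse-Gamma(6, 29/10)
obs 2: x=1/4 → posterior Inverse-Gamma(13/2, 509/160)
obs 3: x=-5 → posterior Inverse-Gamma(7, 2129/160)
obs 4: x=-5/4 → posterior Inverse-Gamma(15/2, 1087/80)
obs 5: x=0 → posterior Inverse-Gamma(8, 1097/80)
obs 6: x=0 → posterior Inverse-Gamma(17/2, 1107/80)
obs 7: x=-2 → posterior Inverse-Gamma(9, 1197/80)
obs 8: x=-3/4 → posterior Inverse-Gamma(19/2, 2399/160)

k = 3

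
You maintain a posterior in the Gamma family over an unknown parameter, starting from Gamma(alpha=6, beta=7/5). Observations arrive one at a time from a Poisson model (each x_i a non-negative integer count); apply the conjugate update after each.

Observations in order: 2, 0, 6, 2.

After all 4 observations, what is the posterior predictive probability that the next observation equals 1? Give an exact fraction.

398832215384362549316805/2417851639229258349412352

obs 1: x=2 → posterior Gamma(8, 12/5)
obs 2: x=0 → posterior Gamma(8, 17/5)
obs 3: x=6 → posterior Gamma(14, 22/5)
obs 4: x=2 → posterior Gamma(16, 27/5)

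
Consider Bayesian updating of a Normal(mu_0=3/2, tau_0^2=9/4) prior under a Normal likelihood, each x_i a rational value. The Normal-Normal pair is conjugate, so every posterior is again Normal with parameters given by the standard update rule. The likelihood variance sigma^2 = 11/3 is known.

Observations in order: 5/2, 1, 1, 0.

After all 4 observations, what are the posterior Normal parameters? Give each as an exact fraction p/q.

mu_0=375/304, tau_0^2=99/152

obs 1: x=5/2 → posterior Normal(267/142, 99/71)
obs 2: x=1 → posterior Normal(321/196, 99/98)
obs 3: x=1 → posterior Normal(3/2, 99/125)
obs 4: x=0 → posterior Normal(375/304, 99/152)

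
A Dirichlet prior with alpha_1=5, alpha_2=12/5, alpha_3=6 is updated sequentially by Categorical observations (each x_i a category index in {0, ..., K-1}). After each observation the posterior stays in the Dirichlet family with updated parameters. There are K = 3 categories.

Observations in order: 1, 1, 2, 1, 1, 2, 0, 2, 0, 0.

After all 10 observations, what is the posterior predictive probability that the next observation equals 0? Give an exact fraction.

40/117

obs 1: x=1 → posterior Dirichlet(5, 17/5, 6)
obs 2: x=1 → posterior Dirichlet(5, 22/5, 6)
obs 3: x=2 → posterior Dirichlet(5, 22/5, 7)
obs 4: x=1 → posterior Dirichlet(5, 27/5, 7)
obs 5: x=1 → posterior Dirichlet(5, 32/5, 7)
obs 6: x=2 → posterior Dirichlet(5, 32/5, 8)
obs 7: x=0 → posterior Dirichlet(6, 32/5, 8)
obs 8: x=2 → posterior Dirichlet(6, 32/5, 9)
obs 9: x=0 → posterior Dirichlet(7, 32/5, 9)
obs 10: x=0 → posterior Dirichlet(8, 32/5, 9)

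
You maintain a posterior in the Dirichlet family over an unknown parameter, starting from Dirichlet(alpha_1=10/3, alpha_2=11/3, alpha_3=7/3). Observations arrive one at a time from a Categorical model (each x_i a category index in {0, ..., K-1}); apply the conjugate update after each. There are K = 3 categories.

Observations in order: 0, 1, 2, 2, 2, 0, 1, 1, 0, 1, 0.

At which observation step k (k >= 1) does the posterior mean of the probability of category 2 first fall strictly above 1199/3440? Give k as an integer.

k = 5

obs 1: x=0 → posterior Dirichlet(13/3, 11/3, 7/3)
obs 2: x=1 → posterior Dirichlet(13/3, 14/3, 7/3)
obs 3: x=2 → posterior Dirichlet(13/3, 14/3, 10/3)
obs 4: x=2 → posterior Dirichlet(13/3, 14/3, 13/3)
obs 5: x=2 → posterior Dirichlet(13/3, 14/3, 16/3)
obs 6: x=0 → posterior Dirichlet(16/3, 14/3, 16/3)
obs 7: x=1 → posterior Dirichlet(16/3, 17/3, 16/3)
obs 8: x=1 → posterior Dirichlet(16/3, 20/3, 16/3)
obs 9: x=0 → posterior Dirichlet(19/3, 20/3, 16/3)
obs 10: x=1 → posterior Dirichlet(19/3, 23/3, 16/3)
obs 11: x=0 → posterior Dirichlet(22/3, 23/3, 16/3)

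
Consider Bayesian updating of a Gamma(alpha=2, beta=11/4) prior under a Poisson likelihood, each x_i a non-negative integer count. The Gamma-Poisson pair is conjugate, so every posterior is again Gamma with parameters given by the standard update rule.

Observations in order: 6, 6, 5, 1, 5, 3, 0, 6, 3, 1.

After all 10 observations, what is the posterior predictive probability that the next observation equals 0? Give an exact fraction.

77208780290741514235517852925719460662108593559726774209900009401/1360762087452658811859319286800521461075186380185186862945556640625

obs 1: x=6 → posterior Gamma(8, 15/4)
obs 2: x=6 → posterior Gamma(14, 19/4)
obs 3: x=5 → posterior Gamma(19, 23/4)
obs 4: x=1 → posterior Gamma(20, 27/4)
obs 5: x=5 → posterior Gamma(25, 31/4)
obs 6: x=3 → posterior Gamma(28, 35/4)
obs 7: x=0 → posterior Gamma(28, 39/4)
obs 8: x=6 → posterior Gamma(34, 43/4)
obs 9: x=3 → posterior Gamma(37, 47/4)
obs 10: x=1 → posterior Gamma(38, 51/4)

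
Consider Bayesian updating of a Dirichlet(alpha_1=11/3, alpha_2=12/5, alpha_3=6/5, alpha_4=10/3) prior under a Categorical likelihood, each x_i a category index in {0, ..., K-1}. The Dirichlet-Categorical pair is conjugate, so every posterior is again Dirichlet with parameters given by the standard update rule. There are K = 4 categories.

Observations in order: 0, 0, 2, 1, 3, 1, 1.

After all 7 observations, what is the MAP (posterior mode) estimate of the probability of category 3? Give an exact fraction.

25/102

obs 1: x=0 → posterior Dirichlet(14/3, 12/5, 6/5, 10/3)
obs 2: x=0 → posterior Dirichlet(17/3, 12/5, 6/5, 10/3)
obs 3: x=2 → posterior Dirichlet(17/3, 12/5, 11/5, 10/3)
obs 4: x=1 → posterior Dirichlet(17/3, 17/5, 11/5, 10/3)
obs 5: x=3 → posterior Dirichlet(17/3, 17/5, 11/5, 13/3)
obs 6: x=1 → posterior Dirichlet(17/3, 22/5, 11/5, 13/3)
obs 7: x=1 → posterior Dirichlet(17/3, 27/5, 11/5, 13/3)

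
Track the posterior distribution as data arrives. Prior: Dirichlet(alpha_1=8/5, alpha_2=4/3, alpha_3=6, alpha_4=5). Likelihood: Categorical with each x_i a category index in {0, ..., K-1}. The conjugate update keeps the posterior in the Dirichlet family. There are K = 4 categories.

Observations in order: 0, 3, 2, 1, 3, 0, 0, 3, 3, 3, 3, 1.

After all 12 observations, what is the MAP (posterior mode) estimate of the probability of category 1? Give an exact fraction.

obs 1: x=0 → posterior Dirichlet(13/5, 4/3, 6, 5)
obs 2: x=3 → posterior Dirichlet(13/5, 4/3, 6, 6)
obs 3: x=2 → posterior Dirichlet(13/5, 4/3, 7, 6)
obs 4: x=1 → posterior Dirichlet(13/5, 7/3, 7, 6)
obs 5: x=3 → posterior Dirichlet(13/5, 7/3, 7, 7)
obs 6: x=0 → posterior Dirichlet(18/5, 7/3, 7, 7)
obs 7: x=0 → posterior Dirichlet(23/5, 7/3, 7, 7)
obs 8: x=3 → posterior Dirichlet(23/5, 7/3, 7, 8)
obs 9: x=3 → posterior Dirichlet(23/5, 7/3, 7, 9)
obs 10: x=3 → posterior Dirichlet(23/5, 7/3, 7, 10)
obs 11: x=3 → posterior Dirichlet(23/5, 7/3, 7, 11)
obs 12: x=1 → posterior Dirichlet(23/5, 10/3, 7, 11)

5/47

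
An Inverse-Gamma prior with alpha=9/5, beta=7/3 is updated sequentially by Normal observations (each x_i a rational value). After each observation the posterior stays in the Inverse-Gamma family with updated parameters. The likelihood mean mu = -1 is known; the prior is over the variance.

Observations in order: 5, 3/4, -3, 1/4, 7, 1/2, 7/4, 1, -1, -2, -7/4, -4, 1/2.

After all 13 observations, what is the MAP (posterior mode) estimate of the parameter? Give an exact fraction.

obs 1: x=5 → posterior Inverse-Gamma(23/10, 61/3)
obs 2: x=3/4 → posterior Inverse-Gamma(14/5, 2099/96)
obs 3: x=-3 → posterior Inverse-Gamma(33/10, 2291/96)
obs 4: x=1/4 → posterior Inverse-Gamma(19/5, 1183/48)
obs 5: x=7 → posterior Inverse-Gamma(43/10, 2719/48)
obs 6: x=1/2 → posterior Inverse-Gamma(24/5, 2773/48)
obs 7: x=7/4 → posterior Inverse-Gamma(53/10, 5909/96)
obs 8: x=1 → posterior Inverse-Gamma(29/5, 6101/96)
obs 9: x=-1 → posterior Inverse-Gamma(63/10, 6101/96)
obs 10: x=-2 → posterior Inverse-Gamma(34/5, 6149/96)
obs 11: x=-7/4 → posterior Inverse-Gamma(73/10, 193/3)
obs 12: x=-4 → posterior Inverse-Gamma(39/5, 413/6)
obs 13: x=1/2 → posterior Inverse-Gamma(83/10, 1679/24)

8395/1116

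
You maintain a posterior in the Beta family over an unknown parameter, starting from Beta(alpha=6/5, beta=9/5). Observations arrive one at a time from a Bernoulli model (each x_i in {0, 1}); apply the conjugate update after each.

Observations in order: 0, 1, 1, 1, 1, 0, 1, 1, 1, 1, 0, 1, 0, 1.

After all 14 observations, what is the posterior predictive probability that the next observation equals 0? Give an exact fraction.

obs 1: x=0 → posterior Beta(6/5, 14/5)
obs 2: x=1 → posterior Beta(11/5, 14/5)
obs 3: x=1 → posterior Beta(16/5, 14/5)
obs 4: x=1 → posterior Beta(21/5, 14/5)
obs 5: x=1 → posterior Beta(26/5, 14/5)
obs 6: x=0 → posterior Beta(26/5, 19/5)
obs 7: x=1 → posterior Beta(31/5, 19/5)
obs 8: x=1 → posterior Beta(36/5, 19/5)
obs 9: x=1 → posterior Beta(41/5, 19/5)
obs 10: x=1 → posterior Beta(46/5, 19/5)
obs 11: x=0 → posterior Beta(46/5, 24/5)
obs 12: x=1 → posterior Beta(51/5, 24/5)
obs 13: x=0 → posterior Beta(51/5, 29/5)
obs 14: x=1 → posterior Beta(56/5, 29/5)

29/85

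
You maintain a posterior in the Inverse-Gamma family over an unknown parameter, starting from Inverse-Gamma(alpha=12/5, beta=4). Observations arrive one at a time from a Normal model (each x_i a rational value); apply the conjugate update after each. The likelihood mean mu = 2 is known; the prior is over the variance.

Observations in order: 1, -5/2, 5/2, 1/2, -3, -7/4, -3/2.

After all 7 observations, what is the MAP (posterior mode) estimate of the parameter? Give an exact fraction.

2215/368

obs 1: x=1 → posterior Inverse-Gamma(29/10, 9/2)
obs 2: x=-5/2 → posterior Inverse-Gamma(17/5, 117/8)
obs 3: x=5/2 → posterior Inverse-Gamma(39/10, 59/4)
obs 4: x=1/2 → posterior Inverse-Gamma(22/5, 127/8)
obs 5: x=-3 → posterior Inverse-Gamma(49/10, 227/8)
obs 6: x=-7/4 → posterior Inverse-Gamma(27/5, 1133/32)
obs 7: x=-3/2 → posterior Inverse-Gamma(59/10, 1329/32)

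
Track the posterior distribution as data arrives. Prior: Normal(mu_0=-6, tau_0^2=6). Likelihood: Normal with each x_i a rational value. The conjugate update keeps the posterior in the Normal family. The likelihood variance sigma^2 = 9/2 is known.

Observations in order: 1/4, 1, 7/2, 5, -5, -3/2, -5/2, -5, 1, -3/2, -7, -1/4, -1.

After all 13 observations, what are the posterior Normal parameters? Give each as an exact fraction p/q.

mu_0=-14/11, tau_0^2=18/55

obs 1: x=1/4 → posterior Normal(-17/7, 18/7)
obs 2: x=1 → posterior Normal(-13/11, 18/11)
obs 3: x=7/2 → posterior Normal(1/15, 6/5)
obs 4: x=5 → posterior Normal(21/19, 18/19)
obs 5: x=-5 → posterior Normal(1/23, 18/23)
obs 6: x=-3/2 → posterior Normal(-5/27, 2/3)
obs 7: x=-5/2 → posterior Normal(-15/31, 18/31)
obs 8: x=-5 → posterior Normal(-1, 18/35)
obs 9: x=1 → posterior Normal(-31/39, 6/13)
obs 10: x=-3/2 → posterior Normal(-37/43, 18/43)
obs 11: x=-7 → posterior Normal(-65/47, 18/47)
obs 12: x=-1/4 → posterior Normal(-22/17, 6/17)
obs 13: x=-1 → posterior Normal(-14/11, 18/55)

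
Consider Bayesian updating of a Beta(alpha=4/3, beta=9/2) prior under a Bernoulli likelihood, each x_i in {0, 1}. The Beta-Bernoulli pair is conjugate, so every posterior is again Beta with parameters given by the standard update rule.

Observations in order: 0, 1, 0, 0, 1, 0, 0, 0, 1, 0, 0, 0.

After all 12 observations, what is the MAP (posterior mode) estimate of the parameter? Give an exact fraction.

4/19

obs 1: x=0 → posterior Beta(4/3, 11/2)
obs 2: x=1 → posterior Beta(7/3, 11/2)
obs 3: x=0 → posterior Beta(7/3, 13/2)
obs 4: x=0 → posterior Beta(7/3, 15/2)
obs 5: x=1 → posterior Beta(10/3, 15/2)
obs 6: x=0 → posterior Beta(10/3, 17/2)
obs 7: x=0 → posterior Beta(10/3, 19/2)
obs 8: x=0 → posterior Beta(10/3, 21/2)
obs 9: x=1 → posterior Beta(13/3, 21/2)
obs 10: x=0 → posterior Beta(13/3, 23/2)
obs 11: x=0 → posterior Beta(13/3, 25/2)
obs 12: x=0 → posterior Beta(13/3, 27/2)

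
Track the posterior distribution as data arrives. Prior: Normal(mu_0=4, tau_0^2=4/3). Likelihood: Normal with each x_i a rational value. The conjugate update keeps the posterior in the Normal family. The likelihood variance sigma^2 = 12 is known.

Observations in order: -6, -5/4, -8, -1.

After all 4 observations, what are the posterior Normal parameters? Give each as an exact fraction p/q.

obs 1: x=-6 → posterior Normal(3, 6/5)
obs 2: x=-5/4 → posterior Normal(115/44, 12/11)
obs 3: x=-8 → posterior Normal(83/48, 1)
obs 4: x=-1 → posterior Normal(79/52, 12/13)

mu_0=79/52, tau_0^2=12/13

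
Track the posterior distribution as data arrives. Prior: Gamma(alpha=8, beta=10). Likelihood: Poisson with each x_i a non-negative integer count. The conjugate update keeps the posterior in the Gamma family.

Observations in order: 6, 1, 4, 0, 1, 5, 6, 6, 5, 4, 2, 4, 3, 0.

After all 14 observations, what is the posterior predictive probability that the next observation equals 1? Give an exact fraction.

obs 1: x=6 → posterior Gamma(14, 11)
obs 2: x=1 → posterior Gamma(15, 12)
obs 3: x=4 → posterior Gamma(19, 13)
obs 4: x=0 → posterior Gamma(19, 14)
obs 5: x=1 → posterior Gamma(20, 15)
obs 6: x=5 → posterior Gamma(25, 16)
obs 7: x=6 → posterior Gamma(31, 17)
obs 8: x=6 → posterior Gamma(37, 18)
obs 9: x=5 → posterior Gamma(42, 19)
obs 10: x=4 → posterior Gamma(46, 20)
obs 11: x=2 → posterior Gamma(48, 21)
obs 12: x=4 → posterior Gamma(52, 22)
obs 13: x=3 → posterior Gamma(55, 23)
obs 14: x=0 → posterior Gamma(55, 24)

89745148247361487458510974171973219950132827434793987611103039065581225508864/385185988877447170611195588516985463707620329643077639047987759113311767578125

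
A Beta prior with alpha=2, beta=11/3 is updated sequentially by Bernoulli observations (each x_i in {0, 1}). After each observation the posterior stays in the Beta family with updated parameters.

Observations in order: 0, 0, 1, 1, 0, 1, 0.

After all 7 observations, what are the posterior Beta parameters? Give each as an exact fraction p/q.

alpha=5, beta=23/3

obs 1: x=0 → posterior Beta(2, 14/3)
obs 2: x=0 → posterior Beta(2, 17/3)
obs 3: x=1 → posterior Beta(3, 17/3)
obs 4: x=1 → posterior Beta(4, 17/3)
obs 5: x=0 → posterior Beta(4, 20/3)
obs 6: x=1 → posterior Beta(5, 20/3)
obs 7: x=0 → posterior Beta(5, 23/3)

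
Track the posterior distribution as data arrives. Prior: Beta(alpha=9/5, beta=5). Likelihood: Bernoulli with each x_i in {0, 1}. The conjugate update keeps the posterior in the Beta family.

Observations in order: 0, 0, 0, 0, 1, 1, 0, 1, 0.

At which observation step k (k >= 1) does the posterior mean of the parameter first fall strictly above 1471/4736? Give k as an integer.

k = 8

obs 1: x=0 → posterior Beta(9/5, 6)
obs 2: x=0 → posterior Beta(9/5, 7)
obs 3: x=0 → posterior Beta(9/5, 8)
obs 4: x=0 → posterior Beta(9/5, 9)
obs 5: x=1 → posterior Beta(14/5, 9)
obs 6: x=1 → posterior Beta(19/5, 9)
obs 7: x=0 → posterior Beta(19/5, 10)
obs 8: x=1 → posterior Beta(24/5, 10)
obs 9: x=0 → posterior Beta(24/5, 11)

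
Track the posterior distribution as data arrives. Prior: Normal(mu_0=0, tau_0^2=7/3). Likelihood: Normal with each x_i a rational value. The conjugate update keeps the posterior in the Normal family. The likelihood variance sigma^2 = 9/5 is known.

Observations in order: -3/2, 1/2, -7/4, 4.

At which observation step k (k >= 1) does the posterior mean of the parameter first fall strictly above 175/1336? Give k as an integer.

obs 1: x=-3/2 → posterior Normal(-105/124, 63/62)
obs 2: x=1/2 → posterior Normal(-35/97, 63/97)
obs 3: x=-7/4 → posterior Normal(-35/48, 21/44)
obs 4: x=4 → posterior Normal(175/668, 63/167)

k = 4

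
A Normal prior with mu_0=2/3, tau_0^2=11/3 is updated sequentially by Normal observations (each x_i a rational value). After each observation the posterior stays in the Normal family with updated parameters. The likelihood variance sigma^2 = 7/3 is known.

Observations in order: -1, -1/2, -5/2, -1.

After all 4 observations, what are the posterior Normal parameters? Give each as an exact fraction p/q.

obs 1: x=-1 → posterior Normal(-19/54, 77/54)
obs 2: x=-1/2 → posterior Normal(-71/174, 77/87)
obs 3: x=-5/2 → posterior Normal(-59/60, 77/120)
obs 4: x=-1 → posterior Normal(-151/153, 77/153)

mu_0=-151/153, tau_0^2=77/153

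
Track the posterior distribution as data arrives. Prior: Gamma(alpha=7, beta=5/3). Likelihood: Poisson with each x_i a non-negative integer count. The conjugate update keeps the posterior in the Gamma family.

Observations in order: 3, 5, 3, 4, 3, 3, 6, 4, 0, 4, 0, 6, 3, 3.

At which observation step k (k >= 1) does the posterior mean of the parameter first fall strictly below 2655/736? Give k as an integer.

k = 9

obs 1: x=3 → posterior Gamma(10, 8/3)
obs 2: x=5 → posterior Gamma(15, 11/3)
obs 3: x=3 → posterior Gamma(18, 14/3)
obs 4: x=4 → posterior Gamma(22, 17/3)
obs 5: x=3 → posterior Gamma(25, 20/3)
obs 6: x=3 → posterior Gamma(28, 23/3)
obs 7: x=6 → posterior Gamma(34, 26/3)
obs 8: x=4 → posterior Gamma(38, 29/3)
obs 9: x=0 → posterior Gamma(38, 32/3)
obs 10: x=4 → posterior Gamma(42, 35/3)
obs 11: x=0 → posterior Gamma(42, 38/3)
obs 12: x=6 → posterior Gamma(48, 41/3)
obs 13: x=3 → posterior Gamma(51, 44/3)
obs 14: x=3 → posterior Gamma(54, 47/3)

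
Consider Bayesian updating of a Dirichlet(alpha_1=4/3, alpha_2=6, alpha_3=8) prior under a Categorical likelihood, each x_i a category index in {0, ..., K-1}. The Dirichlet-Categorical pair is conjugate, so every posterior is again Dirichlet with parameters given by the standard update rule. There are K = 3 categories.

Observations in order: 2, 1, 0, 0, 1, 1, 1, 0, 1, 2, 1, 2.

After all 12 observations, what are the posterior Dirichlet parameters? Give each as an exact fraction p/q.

obs 1: x=2 → posterior Dirichlet(4/3, 6, 9)
obs 2: x=1 → posterior Dirichlet(4/3, 7, 9)
obs 3: x=0 → posterior Dirichlet(7/3, 7, 9)
obs 4: x=0 → posterior Dirichlet(10/3, 7, 9)
obs 5: x=1 → posterior Dirichlet(10/3, 8, 9)
obs 6: x=1 → posterior Dirichlet(10/3, 9, 9)
obs 7: x=1 → posterior Dirichlet(10/3, 10, 9)
obs 8: x=0 → posterior Dirichlet(13/3, 10, 9)
obs 9: x=1 → posterior Dirichlet(13/3, 11, 9)
obs 10: x=2 → posterior Dirichlet(13/3, 11, 10)
obs 11: x=1 → posterior Dirichlet(13/3, 12, 10)
obs 12: x=2 → posterior Dirichlet(13/3, 12, 11)

alpha_1=13/3, alpha_2=12, alpha_3=11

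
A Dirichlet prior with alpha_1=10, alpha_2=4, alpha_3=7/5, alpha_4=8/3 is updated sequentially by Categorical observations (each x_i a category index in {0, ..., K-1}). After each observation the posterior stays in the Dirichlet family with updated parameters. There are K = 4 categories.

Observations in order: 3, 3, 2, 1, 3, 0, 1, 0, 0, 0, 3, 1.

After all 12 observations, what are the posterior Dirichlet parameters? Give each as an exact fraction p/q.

alpha_1=14, alpha_2=7, alpha_3=12/5, alpha_4=20/3

obs 1: x=3 → posterior Dirichlet(10, 4, 7/5, 11/3)
obs 2: x=3 → posterior Dirichlet(10, 4, 7/5, 14/3)
obs 3: x=2 → posterior Dirichlet(10, 4, 12/5, 14/3)
obs 4: x=1 → posterior Dirichlet(10, 5, 12/5, 14/3)
obs 5: x=3 → posterior Dirichlet(10, 5, 12/5, 17/3)
obs 6: x=0 → posterior Dirichlet(11, 5, 12/5, 17/3)
obs 7: x=1 → posterior Dirichlet(11, 6, 12/5, 17/3)
obs 8: x=0 → posterior Dirichlet(12, 6, 12/5, 17/3)
obs 9: x=0 → posterior Dirichlet(13, 6, 12/5, 17/3)
obs 10: x=0 → posterior Dirichlet(14, 6, 12/5, 17/3)
obs 11: x=3 → posterior Dirichlet(14, 6, 12/5, 20/3)
obs 12: x=1 → posterior Dirichlet(14, 7, 12/5, 20/3)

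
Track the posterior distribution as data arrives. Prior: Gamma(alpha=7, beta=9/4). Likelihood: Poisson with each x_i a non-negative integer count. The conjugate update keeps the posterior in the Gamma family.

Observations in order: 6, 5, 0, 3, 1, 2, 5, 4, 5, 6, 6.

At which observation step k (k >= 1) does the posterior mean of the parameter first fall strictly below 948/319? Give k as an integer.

k = 6

obs 1: x=6 → posterior Gamma(13, 13/4)
obs 2: x=5 → posterior Gamma(18, 17/4)
obs 3: x=0 → posterior Gamma(18, 21/4)
obs 4: x=3 → posterior Gamma(21, 25/4)
obs 5: x=1 → posterior Gamma(22, 29/4)
obs 6: x=2 → posterior Gamma(24, 33/4)
obs 7: x=5 → posterior Gamma(29, 37/4)
obs 8: x=4 → posterior Gamma(33, 41/4)
obs 9: x=5 → posterior Gamma(38, 45/4)
obs 10: x=6 → posterior Gamma(44, 49/4)
obs 11: x=6 → posterior Gamma(50, 53/4)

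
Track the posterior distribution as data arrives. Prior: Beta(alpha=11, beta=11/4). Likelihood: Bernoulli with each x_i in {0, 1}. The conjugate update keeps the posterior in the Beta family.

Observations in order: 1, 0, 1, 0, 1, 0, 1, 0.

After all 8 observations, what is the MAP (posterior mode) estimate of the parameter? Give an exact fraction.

obs 1: x=1 → posterior Beta(12, 11/4)
obs 2: x=0 → posterior Beta(12, 15/4)
obs 3: x=1 → posterior Beta(13, 15/4)
obs 4: x=0 → posterior Beta(13, 19/4)
obs 5: x=1 → posterior Beta(14, 19/4)
obs 6: x=0 → posterior Beta(14, 23/4)
obs 7: x=1 → posterior Beta(15, 23/4)
obs 8: x=0 → posterior Beta(15, 27/4)

56/79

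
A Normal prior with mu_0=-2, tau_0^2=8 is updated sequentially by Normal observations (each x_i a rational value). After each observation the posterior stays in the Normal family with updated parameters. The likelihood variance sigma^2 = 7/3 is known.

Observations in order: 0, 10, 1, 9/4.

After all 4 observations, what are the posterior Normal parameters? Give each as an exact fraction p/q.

mu_0=304/103, tau_0^2=56/103

obs 1: x=0 → posterior Normal(-14/31, 56/31)
obs 2: x=10 → posterior Normal(226/55, 56/55)
obs 3: x=1 → posterior Normal(250/79, 56/79)
obs 4: x=9/4 → posterior Normal(304/103, 56/103)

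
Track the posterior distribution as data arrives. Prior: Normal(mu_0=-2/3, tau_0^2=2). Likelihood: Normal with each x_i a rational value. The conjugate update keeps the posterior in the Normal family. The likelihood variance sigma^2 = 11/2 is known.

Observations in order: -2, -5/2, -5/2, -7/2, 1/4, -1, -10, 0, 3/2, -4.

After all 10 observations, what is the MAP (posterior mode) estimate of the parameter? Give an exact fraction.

-307/153

obs 1: x=-2 → posterior Normal(-46/45, 22/15)
obs 2: x=-5/2 → posterior Normal(-4/3, 22/19)
obs 3: x=-5/2 → posterior Normal(-106/69, 22/23)
obs 4: x=-7/2 → posterior Normal(-148/81, 22/27)
obs 5: x=1/4 → posterior Normal(-145/93, 22/31)
obs 6: x=-1 → posterior Normal(-157/105, 22/35)
obs 7: x=-10 → posterior Normal(-277/117, 22/39)
obs 8: x=0 → posterior Normal(-277/129, 22/43)
obs 9: x=3/2 → posterior Normal(-259/141, 22/47)
obs 10: x=-4 → posterior Normal(-307/153, 22/51)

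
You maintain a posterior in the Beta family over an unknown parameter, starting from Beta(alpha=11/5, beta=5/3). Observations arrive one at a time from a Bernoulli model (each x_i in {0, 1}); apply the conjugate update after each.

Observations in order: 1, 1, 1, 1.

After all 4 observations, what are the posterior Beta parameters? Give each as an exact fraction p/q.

alpha=31/5, beta=5/3

obs 1: x=1 → posterior Beta(16/5, 5/3)
obs 2: x=1 → posterior Beta(21/5, 5/3)
obs 3: x=1 → posterior Beta(26/5, 5/3)
obs 4: x=1 → posterior Beta(31/5, 5/3)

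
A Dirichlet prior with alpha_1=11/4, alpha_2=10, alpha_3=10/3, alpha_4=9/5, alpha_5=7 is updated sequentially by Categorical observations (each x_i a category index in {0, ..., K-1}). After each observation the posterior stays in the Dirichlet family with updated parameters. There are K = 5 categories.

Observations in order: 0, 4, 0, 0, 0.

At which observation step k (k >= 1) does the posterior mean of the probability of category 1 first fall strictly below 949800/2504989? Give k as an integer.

k = 2

obs 1: x=0 → posterior Dirichlet(15/4, 10, 10/3, 9/5, 7)
obs 2: x=4 → posterior Dirichlet(15/4, 10, 10/3, 9/5, 8)
obs 3: x=0 → posterior Dirichlet(19/4, 10, 10/3, 9/5, 8)
obs 4: x=0 → posterior Dirichlet(23/4, 10, 10/3, 9/5, 8)
obs 5: x=0 → posterior Dirichlet(27/4, 10, 10/3, 9/5, 8)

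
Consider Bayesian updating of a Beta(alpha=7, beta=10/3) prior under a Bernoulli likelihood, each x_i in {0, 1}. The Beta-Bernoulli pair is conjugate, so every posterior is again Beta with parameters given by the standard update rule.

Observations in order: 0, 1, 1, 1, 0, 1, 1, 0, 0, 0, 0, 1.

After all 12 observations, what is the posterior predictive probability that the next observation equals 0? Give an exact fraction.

28/67

obs 1: x=0 → posterior Beta(7, 13/3)
obs 2: x=1 → posterior Beta(8, 13/3)
obs 3: x=1 → posterior Beta(9, 13/3)
obs 4: x=1 → posterior Beta(10, 13/3)
obs 5: x=0 → posterior Beta(10, 16/3)
obs 6: x=1 → posterior Beta(11, 16/3)
obs 7: x=1 → posterior Beta(12, 16/3)
obs 8: x=0 → posterior Beta(12, 19/3)
obs 9: x=0 → posterior Beta(12, 22/3)
obs 10: x=0 → posterior Beta(12, 25/3)
obs 11: x=0 → posterior Beta(12, 28/3)
obs 12: x=1 → posterior Beta(13, 28/3)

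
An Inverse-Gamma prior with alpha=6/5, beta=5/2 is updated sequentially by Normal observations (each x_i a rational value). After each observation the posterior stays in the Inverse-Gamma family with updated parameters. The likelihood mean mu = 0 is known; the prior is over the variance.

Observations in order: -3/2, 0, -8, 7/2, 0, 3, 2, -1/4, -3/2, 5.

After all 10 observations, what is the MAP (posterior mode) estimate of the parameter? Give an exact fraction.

9905/1152

obs 1: x=-3/2 → posterior Inverse-Gamma(17/10, 29/8)
obs 2: x=0 → posterior Inverse-Gamma(11/5, 29/8)
obs 3: x=-8 → posterior Inverse-Gamma(27/10, 285/8)
obs 4: x=7/2 → posterior Inverse-Gamma(16/5, 167/4)
obs 5: x=0 → posterior Inverse-Gamma(37/10, 167/4)
obs 6: x=3 → posterior Inverse-Gamma(21/5, 185/4)
obs 7: x=2 → posterior Inverse-Gamma(47/10, 193/4)
obs 8: x=-1/4 → posterior Inverse-Gamma(26/5, 1545/32)
obs 9: x=-3/2 → posterior Inverse-Gamma(57/10, 1581/32)
obs 10: x=5 → posterior Inverse-Gamma(31/5, 1981/32)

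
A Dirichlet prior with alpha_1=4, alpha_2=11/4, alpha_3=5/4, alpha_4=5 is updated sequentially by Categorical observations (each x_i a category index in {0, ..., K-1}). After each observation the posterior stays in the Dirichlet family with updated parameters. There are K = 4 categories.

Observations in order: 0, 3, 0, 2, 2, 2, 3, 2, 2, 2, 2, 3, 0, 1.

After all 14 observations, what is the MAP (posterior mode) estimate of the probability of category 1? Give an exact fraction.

11/92

obs 1: x=0 → posterior Dirichlet(5, 11/4, 5/4, 5)
obs 2: x=3 → posterior Dirichlet(5, 11/4, 5/4, 6)
obs 3: x=0 → posterior Dirichlet(6, 11/4, 5/4, 6)
obs 4: x=2 → posterior Dirichlet(6, 11/4, 9/4, 6)
obs 5: x=2 → posterior Dirichlet(6, 11/4, 13/4, 6)
obs 6: x=2 → posterior Dirichlet(6, 11/4, 17/4, 6)
obs 7: x=3 → posterior Dirichlet(6, 11/4, 17/4, 7)
obs 8: x=2 → posterior Dirichlet(6, 11/4, 21/4, 7)
obs 9: x=2 → posterior Dirichlet(6, 11/4, 25/4, 7)
obs 10: x=2 → posterior Dirichlet(6, 11/4, 29/4, 7)
obs 11: x=2 → posterior Dirichlet(6, 11/4, 33/4, 7)
obs 12: x=3 → posterior Dirichlet(6, 11/4, 33/4, 8)
obs 13: x=0 → posterior Dirichlet(7, 11/4, 33/4, 8)
obs 14: x=1 → posterior Dirichlet(7, 15/4, 33/4, 8)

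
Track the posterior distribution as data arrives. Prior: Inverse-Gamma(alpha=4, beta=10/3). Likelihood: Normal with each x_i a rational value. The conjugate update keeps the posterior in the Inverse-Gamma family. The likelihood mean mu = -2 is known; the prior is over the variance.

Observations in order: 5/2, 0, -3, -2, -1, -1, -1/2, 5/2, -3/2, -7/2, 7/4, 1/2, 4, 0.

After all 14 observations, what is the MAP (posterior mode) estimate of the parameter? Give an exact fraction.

obs 1: x=5/2 → posterior Inverse-Gamma(9/2, 323/24)
obs 2: x=0 → posterior Inverse-Gamma(5, 371/24)
obs 3: x=-3 → posterior Inverse-Gamma(11/2, 383/24)
obs 4: x=-2 → posterior Inverse-Gamma(6, 383/24)
obs 5: x=-1 → posterior Inverse-Gamma(13/2, 395/24)
obs 6: x=-1 → posterior Inverse-Gamma(7, 407/24)
obs 7: x=-1/2 → posterior Inverse-Gamma(15/2, 217/12)
obs 8: x=5/2 → posterior Inverse-Gamma(8, 677/24)
obs 9: x=-3/2 → posterior Inverse-Gamma(17/2, 85/3)
obs 10: x=-7/2 → posterior Inverse-Gamma(9, 707/24)
obs 11: x=7/4 → posterior Inverse-Gamma(19/2, 3503/96)
obs 12: x=1/2 → posterior Inverse-Gamma(10, 3803/96)
obs 13: x=4 → posterior Inverse-Gamma(21/2, 5531/96)
obs 14: x=0 → posterior Inverse-Gamma(11, 5723/96)

5723/1152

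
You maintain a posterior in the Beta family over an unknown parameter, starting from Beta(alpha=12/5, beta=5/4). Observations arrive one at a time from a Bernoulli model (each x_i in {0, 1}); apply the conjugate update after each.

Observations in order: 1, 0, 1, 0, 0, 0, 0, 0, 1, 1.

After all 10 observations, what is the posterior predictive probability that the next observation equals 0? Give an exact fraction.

obs 1: x=1 → posterior Beta(17/5, 5/4)
obs 2: x=0 → posterior Beta(17/5, 9/4)
obs 3: x=1 → posterior Beta(22/5, 9/4)
obs 4: x=0 → posterior Beta(22/5, 13/4)
obs 5: x=0 → posterior Beta(22/5, 17/4)
obs 6: x=0 → posterior Beta(22/5, 21/4)
obs 7: x=0 → posterior Beta(22/5, 25/4)
obs 8: x=0 → posterior Beta(22/5, 29/4)
obs 9: x=1 → posterior Beta(27/5, 29/4)
obs 10: x=1 → posterior Beta(32/5, 29/4)

145/273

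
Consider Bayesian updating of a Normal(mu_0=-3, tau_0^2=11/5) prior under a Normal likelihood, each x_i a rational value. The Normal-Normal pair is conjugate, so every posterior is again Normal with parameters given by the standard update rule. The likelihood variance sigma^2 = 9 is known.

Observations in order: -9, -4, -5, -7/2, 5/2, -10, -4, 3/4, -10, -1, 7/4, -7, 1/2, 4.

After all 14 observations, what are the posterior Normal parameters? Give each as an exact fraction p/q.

mu_0=-619/199, tau_0^2=99/199

obs 1: x=-9 → posterior Normal(-117/28, 99/56)
obs 2: x=-4 → posterior Normal(-278/67, 99/67)
obs 3: x=-5 → posterior Normal(-111/26, 33/26)
obs 4: x=-7/2 → posterior Normal(-743/178, 99/89)
obs 5: x=5/2 → posterior Normal(-86/25, 99/100)
obs 6: x=-10 → posterior Normal(-454/111, 33/37)
obs 7: x=-4 → posterior Normal(-249/61, 99/122)
obs 8: x=3/4 → posterior Normal(-1959/532, 99/133)
obs 9: x=-10 → posterior Normal(-2399/576, 11/16)
obs 10: x=-1 → posterior Normal(-2443/620, 99/155)
obs 11: x=7/4 → posterior Normal(-1183/332, 99/166)
obs 12: x=-7 → posterior Normal(-1337/354, 33/59)
obs 13: x=1/2 → posterior Normal(-663/188, 99/188)
obs 14: x=4 → posterior Normal(-619/199, 99/199)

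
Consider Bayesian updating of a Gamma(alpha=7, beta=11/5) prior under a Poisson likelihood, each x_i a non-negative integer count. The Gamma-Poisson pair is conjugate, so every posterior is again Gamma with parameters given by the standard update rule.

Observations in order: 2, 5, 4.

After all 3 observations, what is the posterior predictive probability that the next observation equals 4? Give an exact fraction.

110271792841927065252178329600000/645590698195138073036733040138561

obs 1: x=2 → posterior Gamma(9, 16/5)
obs 2: x=5 → posterior Gamma(14, 21/5)
obs 3: x=4 → posterior Gamma(18, 26/5)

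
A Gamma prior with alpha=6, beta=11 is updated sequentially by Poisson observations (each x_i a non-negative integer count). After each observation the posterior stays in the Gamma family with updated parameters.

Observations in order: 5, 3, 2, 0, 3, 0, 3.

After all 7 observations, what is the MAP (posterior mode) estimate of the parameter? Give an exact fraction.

7/6

obs 1: x=5 → posterior Gamma(11, 12)
obs 2: x=3 → posterior Gamma(14, 13)
obs 3: x=2 → posterior Gamma(16, 14)
obs 4: x=0 → posterior Gamma(16, 15)
obs 5: x=3 → posterior Gamma(19, 16)
obs 6: x=0 → posterior Gamma(19, 17)
obs 7: x=3 → posterior Gamma(22, 18)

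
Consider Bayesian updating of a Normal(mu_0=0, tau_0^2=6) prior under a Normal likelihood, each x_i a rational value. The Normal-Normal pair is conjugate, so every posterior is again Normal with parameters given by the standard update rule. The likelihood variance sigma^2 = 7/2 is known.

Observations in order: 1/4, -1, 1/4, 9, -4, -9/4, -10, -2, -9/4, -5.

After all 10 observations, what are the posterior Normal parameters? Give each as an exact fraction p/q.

mu_0=-204/127, tau_0^2=42/127

obs 1: x=1/4 → posterior Normal(3/19, 42/19)
obs 2: x=-1 → posterior Normal(-9/31, 42/31)
obs 3: x=1/4 → posterior Normal(-6/43, 42/43)
obs 4: x=9 → posterior Normal(102/55, 42/55)
obs 5: x=-4 → posterior Normal(54/67, 42/67)
obs 6: x=-9/4 → posterior Normal(27/79, 42/79)
obs 7: x=-10 → posterior Normal(-93/91, 6/13)
obs 8: x=-2 → posterior Normal(-117/103, 42/103)
obs 9: x=-9/4 → posterior Normal(-144/115, 42/115)
obs 10: x=-5 → posterior Normal(-204/127, 42/127)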